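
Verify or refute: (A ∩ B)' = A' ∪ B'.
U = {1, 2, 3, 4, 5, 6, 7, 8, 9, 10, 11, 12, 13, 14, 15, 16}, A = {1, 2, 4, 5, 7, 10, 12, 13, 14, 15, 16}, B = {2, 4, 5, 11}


LHS: A ∩ B = {2, 4, 5}
(A ∩ B)' = U \ (A ∩ B) = {1, 3, 6, 7, 8, 9, 10, 11, 12, 13, 14, 15, 16}
A' = {3, 6, 8, 9, 11}, B' = {1, 3, 6, 7, 8, 9, 10, 12, 13, 14, 15, 16}
Claimed RHS: A' ∪ B' = {1, 3, 6, 7, 8, 9, 10, 11, 12, 13, 14, 15, 16}
Identity is VALID: LHS = RHS = {1, 3, 6, 7, 8, 9, 10, 11, 12, 13, 14, 15, 16} ✓

Identity is valid. (A ∩ B)' = A' ∪ B' = {1, 3, 6, 7, 8, 9, 10, 11, 12, 13, 14, 15, 16}


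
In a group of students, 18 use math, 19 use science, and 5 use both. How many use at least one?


|A ∪ B| = |A| + |B| - |A ∩ B|
= 18 + 19 - 5
= 32

|A ∪ B| = 32


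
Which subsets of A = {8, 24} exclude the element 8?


A subset of A that omits 8 is a subset of A \ {8}, so there are 2^(n-1) = 2^1 = 2 of them.
Subsets excluding 8: ∅, {24}

Subsets excluding 8 (2 total): ∅, {24}


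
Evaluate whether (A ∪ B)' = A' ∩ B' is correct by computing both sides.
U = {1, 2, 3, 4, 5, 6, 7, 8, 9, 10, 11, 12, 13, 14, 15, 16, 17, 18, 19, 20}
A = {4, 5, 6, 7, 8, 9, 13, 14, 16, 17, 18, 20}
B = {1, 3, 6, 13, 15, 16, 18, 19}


LHS: A ∪ B = {1, 3, 4, 5, 6, 7, 8, 9, 13, 14, 15, 16, 17, 18, 19, 20}
(A ∪ B)' = U \ (A ∪ B) = {2, 10, 11, 12}
A' = {1, 2, 3, 10, 11, 12, 15, 19}, B' = {2, 4, 5, 7, 8, 9, 10, 11, 12, 14, 17, 20}
Claimed RHS: A' ∩ B' = {2, 10, 11, 12}
Identity is VALID: LHS = RHS = {2, 10, 11, 12} ✓

Identity is valid. (A ∪ B)' = A' ∩ B' = {2, 10, 11, 12}


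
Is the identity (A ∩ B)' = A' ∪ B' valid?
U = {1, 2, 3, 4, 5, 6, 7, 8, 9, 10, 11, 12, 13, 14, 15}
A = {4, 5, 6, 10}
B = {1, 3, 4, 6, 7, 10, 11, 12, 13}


LHS: A ∩ B = {4, 6, 10}
(A ∩ B)' = U \ (A ∩ B) = {1, 2, 3, 5, 7, 8, 9, 11, 12, 13, 14, 15}
A' = {1, 2, 3, 7, 8, 9, 11, 12, 13, 14, 15}, B' = {2, 5, 8, 9, 14, 15}
Claimed RHS: A' ∪ B' = {1, 2, 3, 5, 7, 8, 9, 11, 12, 13, 14, 15}
Identity is VALID: LHS = RHS = {1, 2, 3, 5, 7, 8, 9, 11, 12, 13, 14, 15} ✓

Identity is valid. (A ∩ B)' = A' ∪ B' = {1, 2, 3, 5, 7, 8, 9, 11, 12, 13, 14, 15}


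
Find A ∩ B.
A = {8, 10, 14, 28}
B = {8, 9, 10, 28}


A ∩ B = elements in both A and B
A = {8, 10, 14, 28}
B = {8, 9, 10, 28}
A ∩ B = {8, 10, 28}

A ∩ B = {8, 10, 28}


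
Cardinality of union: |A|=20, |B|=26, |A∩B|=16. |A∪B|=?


|A ∪ B| = |A| + |B| - |A ∩ B|
= 20 + 26 - 16
= 30

|A ∪ B| = 30


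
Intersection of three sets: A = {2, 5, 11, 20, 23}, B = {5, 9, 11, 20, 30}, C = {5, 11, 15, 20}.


A ∩ B = {5, 11, 20}
(A ∩ B) ∩ C = {5, 11, 20}

A ∩ B ∩ C = {5, 11, 20}


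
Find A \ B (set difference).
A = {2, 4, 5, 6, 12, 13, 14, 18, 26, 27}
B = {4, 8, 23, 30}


A \ B = elements in A but not in B
A = {2, 4, 5, 6, 12, 13, 14, 18, 26, 27}
B = {4, 8, 23, 30}
Remove from A any elements in B
A \ B = {2, 5, 6, 12, 13, 14, 18, 26, 27}

A \ B = {2, 5, 6, 12, 13, 14, 18, 26, 27}


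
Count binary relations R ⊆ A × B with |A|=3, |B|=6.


A relation from A to B is any subset of A × B.
|A × B| = 3 × 6 = 18
# relations = 2^|A × B| = 2^18 = 262144

Number of relations = 262144


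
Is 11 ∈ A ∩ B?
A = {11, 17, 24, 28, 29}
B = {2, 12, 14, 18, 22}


A = {11, 17, 24, 28, 29}, B = {2, 12, 14, 18, 22}
A ∩ B = elements in both A and B
A ∩ B = ∅
Checking if 11 ∈ A ∩ B
11 is not in A ∩ B → False

11 ∉ A ∩ B


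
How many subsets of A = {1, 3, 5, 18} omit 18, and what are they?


A subset of A that omits 18 is a subset of A \ {18}, so there are 2^(n-1) = 2^3 = 8 of them.
Subsets excluding 18: ∅, {1}, {3}, {5}, {1, 3}, {1, 5}, {3, 5}, {1, 3, 5}

Subsets excluding 18 (8 total): ∅, {1}, {3}, {5}, {1, 3}, {1, 5}, {3, 5}, {1, 3, 5}


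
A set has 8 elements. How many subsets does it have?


Number of subsets = 2^n
= 2^8
= 256

|P(A)| = 256


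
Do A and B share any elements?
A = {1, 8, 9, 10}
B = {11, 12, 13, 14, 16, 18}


Disjoint means A ∩ B = ∅.
A ∩ B = ∅
A ∩ B = ∅, so A and B are disjoint.

No — A and B share no elements (A ∩ B = ∅), so they are disjoint


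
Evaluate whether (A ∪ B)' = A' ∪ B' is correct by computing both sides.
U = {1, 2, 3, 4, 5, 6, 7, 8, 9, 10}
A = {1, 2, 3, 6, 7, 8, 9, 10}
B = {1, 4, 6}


LHS: A ∪ B = {1, 2, 3, 4, 6, 7, 8, 9, 10}
(A ∪ B)' = U \ (A ∪ B) = {5}
A' = {4, 5}, B' = {2, 3, 5, 7, 8, 9, 10}
Claimed RHS: A' ∪ B' = {2, 3, 4, 5, 7, 8, 9, 10}
Identity is INVALID: LHS = {5} but the RHS claimed here equals {2, 3, 4, 5, 7, 8, 9, 10}. The correct form is (A ∪ B)' = A' ∩ B'.

Identity is invalid: (A ∪ B)' = {5} but A' ∪ B' = {2, 3, 4, 5, 7, 8, 9, 10}. The correct De Morgan law is (A ∪ B)' = A' ∩ B'.


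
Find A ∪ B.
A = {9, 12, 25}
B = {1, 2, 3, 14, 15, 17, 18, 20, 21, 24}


A ∪ B = all elements in A or B (or both)
A = {9, 12, 25}
B = {1, 2, 3, 14, 15, 17, 18, 20, 21, 24}
A ∪ B = {1, 2, 3, 9, 12, 14, 15, 17, 18, 20, 21, 24, 25}

A ∪ B = {1, 2, 3, 9, 12, 14, 15, 17, 18, 20, 21, 24, 25}


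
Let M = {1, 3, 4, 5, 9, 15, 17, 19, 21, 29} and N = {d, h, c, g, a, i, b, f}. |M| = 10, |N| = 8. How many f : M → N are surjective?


n = |M| = 10, k = |N| = 8. Surjections via inclusion-exclusion:
S(n,k) = Σ(-1)^i × C(k,i) × (k-i)^n, i=0 to k
i=0: (-1)^0×C(8,0)×8^10 = 1073741824
i=1: (-1)^1×C(8,1)×7^10 = -2259801992
i=2: (-1)^2×C(8,2)×6^10 = 1693052928
i=3: (-1)^3×C(8,3)×5^10 = -546875000
i=4: (-1)^4×C(8,4)×4^10 = 73400320
i=5: (-1)^5×C(8,5)×3^10 = -3306744
i=6: (-1)^6×C(8,6)×2^10 = 28672
i=7: (-1)^7×C(8,7)×1^10 = -8
i=8: (-1)^8×C(8,8)×0^10 = 0
Total = 30240000

Number of surjections = 30240000


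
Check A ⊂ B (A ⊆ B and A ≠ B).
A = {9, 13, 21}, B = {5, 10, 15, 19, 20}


A ⊂ B requires: A ⊆ B AND A ≠ B.
A ⊆ B? No
A ⊄ B, so A is not a proper subset.

No, A is not a proper subset of B


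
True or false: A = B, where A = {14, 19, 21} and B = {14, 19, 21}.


Two sets are equal iff they have exactly the same elements.
A = {14, 19, 21}
B = {14, 19, 21}
Same elements → A = B

Yes, A = B


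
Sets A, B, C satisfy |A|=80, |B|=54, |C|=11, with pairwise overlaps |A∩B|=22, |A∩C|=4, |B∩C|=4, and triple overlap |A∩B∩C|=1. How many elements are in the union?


|A∪B∪C| = |A|+|B|+|C| - |A∩B|-|A∩C|-|B∩C| + |A∩B∩C|
= 80+54+11 - 22-4-4 + 1
= 145 - 30 + 1
= 116

|A ∪ B ∪ C| = 116


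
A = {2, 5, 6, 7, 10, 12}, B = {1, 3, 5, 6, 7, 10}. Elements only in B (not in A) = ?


A = {2, 5, 6, 7, 10, 12}
B = {1, 3, 5, 6, 7, 10}
Region: only in B (not in A)
Elements: {1, 3}

Elements only in B (not in A): {1, 3}


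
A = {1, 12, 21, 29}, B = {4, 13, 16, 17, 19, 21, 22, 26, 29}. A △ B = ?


A △ B = (A \ B) ∪ (B \ A) = elements in exactly one of A or B
A \ B = {1, 12}
B \ A = {4, 13, 16, 17, 19, 22, 26}
A △ B = {1, 4, 12, 13, 16, 17, 19, 22, 26}

A △ B = {1, 4, 12, 13, 16, 17, 19, 22, 26}


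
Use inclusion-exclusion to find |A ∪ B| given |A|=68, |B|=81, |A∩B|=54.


|A ∪ B| = |A| + |B| - |A ∩ B|
= 68 + 81 - 54
= 95

|A ∪ B| = 95


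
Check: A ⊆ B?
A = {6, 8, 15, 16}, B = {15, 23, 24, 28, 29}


A ⊆ B means every element of A is in B.
Elements in A not in B: {6, 8, 16}
So A ⊄ B.

No, A ⊄ B


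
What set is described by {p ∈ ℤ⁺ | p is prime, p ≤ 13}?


Checking each candidate:
Condition: primes ≤ 13
Result = {2, 3, 5, 7, 11, 13}

{2, 3, 5, 7, 11, 13}


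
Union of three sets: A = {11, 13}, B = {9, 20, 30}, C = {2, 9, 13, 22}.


A ∪ B = {9, 11, 13, 20, 30}
(A ∪ B) ∪ C = {2, 9, 11, 13, 20, 22, 30}

A ∪ B ∪ C = {2, 9, 11, 13, 20, 22, 30}


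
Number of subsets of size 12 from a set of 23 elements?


C(n,k) = n! / (k!(n-k)!)
C(23,12) = 23! / (12!11!)
= 1352078

C(23,12) = 1352078


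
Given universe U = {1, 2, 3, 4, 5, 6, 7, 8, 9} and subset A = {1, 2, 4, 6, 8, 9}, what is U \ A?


Aᶜ = U \ A = elements in U but not in A
U = {1, 2, 3, 4, 5, 6, 7, 8, 9}
A = {1, 2, 4, 6, 8, 9}
Aᶜ = {3, 5, 7}

Aᶜ = {3, 5, 7}


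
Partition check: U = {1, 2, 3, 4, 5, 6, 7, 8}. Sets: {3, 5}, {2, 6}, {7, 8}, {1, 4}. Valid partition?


A partition requires: (1) non-empty parts, (2) pairwise disjoint, (3) union = U
Parts: {3, 5}, {2, 6}, {7, 8}, {1, 4}
Union of parts: {1, 2, 3, 4, 5, 6, 7, 8}
U = {1, 2, 3, 4, 5, 6, 7, 8}
All non-empty? True
Pairwise disjoint? True
Covers U? True

Yes, valid partition


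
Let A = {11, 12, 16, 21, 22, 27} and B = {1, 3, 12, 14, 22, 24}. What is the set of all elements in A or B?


A ∪ B = all elements in A or B (or both)
A = {11, 12, 16, 21, 22, 27}
B = {1, 3, 12, 14, 22, 24}
A ∪ B = {1, 3, 11, 12, 14, 16, 21, 22, 24, 27}

A ∪ B = {1, 3, 11, 12, 14, 16, 21, 22, 24, 27}


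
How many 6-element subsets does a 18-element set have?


C(n,k) = n! / (k!(n-k)!)
C(18,6) = 18! / (6!12!)
= 18564

C(18,6) = 18564


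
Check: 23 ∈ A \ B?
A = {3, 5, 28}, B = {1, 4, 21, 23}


A = {3, 5, 28}, B = {1, 4, 21, 23}
A \ B = elements in A but not in B
A \ B = {3, 5, 28}
Checking if 23 ∈ A \ B
23 is not in A \ B → False

23 ∉ A \ B


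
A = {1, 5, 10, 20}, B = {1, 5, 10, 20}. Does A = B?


Two sets are equal iff they have exactly the same elements.
A = {1, 5, 10, 20}
B = {1, 5, 10, 20}
Same elements → A = B

Yes, A = B


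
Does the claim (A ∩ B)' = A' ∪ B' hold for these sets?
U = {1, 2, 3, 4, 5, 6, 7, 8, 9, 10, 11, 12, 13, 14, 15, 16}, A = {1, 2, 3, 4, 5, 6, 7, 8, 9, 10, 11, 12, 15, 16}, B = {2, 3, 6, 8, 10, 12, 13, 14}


LHS: A ∩ B = {2, 3, 6, 8, 10, 12}
(A ∩ B)' = U \ (A ∩ B) = {1, 4, 5, 7, 9, 11, 13, 14, 15, 16}
A' = {13, 14}, B' = {1, 4, 5, 7, 9, 11, 15, 16}
Claimed RHS: A' ∪ B' = {1, 4, 5, 7, 9, 11, 13, 14, 15, 16}
Identity is VALID: LHS = RHS = {1, 4, 5, 7, 9, 11, 13, 14, 15, 16} ✓

Identity is valid. (A ∩ B)' = A' ∪ B' = {1, 4, 5, 7, 9, 11, 13, 14, 15, 16}


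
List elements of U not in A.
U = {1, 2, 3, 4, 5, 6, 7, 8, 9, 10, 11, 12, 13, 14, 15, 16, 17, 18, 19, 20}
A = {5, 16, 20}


Aᶜ = U \ A = elements in U but not in A
U = {1, 2, 3, 4, 5, 6, 7, 8, 9, 10, 11, 12, 13, 14, 15, 16, 17, 18, 19, 20}
A = {5, 16, 20}
Aᶜ = {1, 2, 3, 4, 6, 7, 8, 9, 10, 11, 12, 13, 14, 15, 17, 18, 19}

Aᶜ = {1, 2, 3, 4, 6, 7, 8, 9, 10, 11, 12, 13, 14, 15, 17, 18, 19}


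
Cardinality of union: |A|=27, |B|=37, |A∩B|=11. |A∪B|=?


|A ∪ B| = |A| + |B| - |A ∩ B|
= 27 + 37 - 11
= 53

|A ∪ B| = 53


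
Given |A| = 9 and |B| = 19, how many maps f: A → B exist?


Each of |A| = 9 inputs maps to any of |B| = 19 outputs.
# functions = |B|^|A| = 19^9
= 322687697779

Number of functions = 322687697779


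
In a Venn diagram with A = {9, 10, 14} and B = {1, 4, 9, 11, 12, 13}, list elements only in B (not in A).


A = {9, 10, 14}
B = {1, 4, 9, 11, 12, 13}
Region: only in B (not in A)
Elements: {1, 4, 11, 12, 13}

Elements only in B (not in A): {1, 4, 11, 12, 13}


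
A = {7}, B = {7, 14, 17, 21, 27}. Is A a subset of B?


A ⊆ B means every element of A is in B.
All elements of A are in B.
So A ⊆ B.

Yes, A ⊆ B


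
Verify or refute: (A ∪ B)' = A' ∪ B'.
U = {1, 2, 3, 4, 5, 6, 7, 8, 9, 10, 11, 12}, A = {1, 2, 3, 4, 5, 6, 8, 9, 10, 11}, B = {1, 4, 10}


LHS: A ∪ B = {1, 2, 3, 4, 5, 6, 8, 9, 10, 11}
(A ∪ B)' = U \ (A ∪ B) = {7, 12}
A' = {7, 12}, B' = {2, 3, 5, 6, 7, 8, 9, 11, 12}
Claimed RHS: A' ∪ B' = {2, 3, 5, 6, 7, 8, 9, 11, 12}
Identity is INVALID: LHS = {7, 12} but the RHS claimed here equals {2, 3, 5, 6, 7, 8, 9, 11, 12}. The correct form is (A ∪ B)' = A' ∩ B'.

Identity is invalid: (A ∪ B)' = {7, 12} but A' ∪ B' = {2, 3, 5, 6, 7, 8, 9, 11, 12}. The correct De Morgan law is (A ∪ B)' = A' ∩ B'.


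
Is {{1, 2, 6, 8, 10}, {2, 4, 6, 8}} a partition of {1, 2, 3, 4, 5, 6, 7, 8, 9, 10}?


A partition requires: (1) non-empty parts, (2) pairwise disjoint, (3) union = U
Parts: {1, 2, 6, 8, 10}, {2, 4, 6, 8}
Union of parts: {1, 2, 4, 6, 8, 10}
U = {1, 2, 3, 4, 5, 6, 7, 8, 9, 10}
All non-empty? True
Pairwise disjoint? False
Covers U? False

No, not a valid partition


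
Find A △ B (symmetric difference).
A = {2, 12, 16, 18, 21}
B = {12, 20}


A △ B = (A \ B) ∪ (B \ A) = elements in exactly one of A or B
A \ B = {2, 16, 18, 21}
B \ A = {20}
A △ B = {2, 16, 18, 20, 21}

A △ B = {2, 16, 18, 20, 21}


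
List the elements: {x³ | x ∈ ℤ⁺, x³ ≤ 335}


Checking each candidate:
Condition: positive perfect cubes ≤ 335
Result = {1, 8, 27, 64, 125, 216}

{1, 8, 27, 64, 125, 216}


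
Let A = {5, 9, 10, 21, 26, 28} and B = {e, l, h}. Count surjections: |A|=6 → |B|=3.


n = |A| = 6, k = |B| = 3. Surjections via inclusion-exclusion:
S(n,k) = Σ(-1)^i × C(k,i) × (k-i)^n, i=0 to k
i=0: (-1)^0×C(3,0)×3^6 = 729
i=1: (-1)^1×C(3,1)×2^6 = -192
i=2: (-1)^2×C(3,2)×1^6 = 3
i=3: (-1)^3×C(3,3)×0^6 = 0
Total = 540

Number of surjections = 540


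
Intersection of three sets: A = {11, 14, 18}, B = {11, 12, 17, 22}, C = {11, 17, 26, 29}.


A ∩ B = {11}
(A ∩ B) ∩ C = {11}

A ∩ B ∩ C = {11}


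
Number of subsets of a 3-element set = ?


Number of subsets = 2^n
= 2^3
= 8

|P(A)| = 8


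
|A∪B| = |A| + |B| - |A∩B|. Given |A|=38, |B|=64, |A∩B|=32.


|A ∪ B| = |A| + |B| - |A ∩ B|
= 38 + 64 - 32
= 70

|A ∪ B| = 70


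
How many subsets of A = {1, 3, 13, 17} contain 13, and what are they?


A subset of A contains 13 iff the remaining 3 elements form any subset of A \ {13}.
Count: 2^(n-1) = 2^3 = 8
Subsets containing 13: {13}, {1, 13}, {3, 13}, {13, 17}, {1, 3, 13}, {1, 13, 17}, {3, 13, 17}, {1, 3, 13, 17}

Subsets containing 13 (8 total): {13}, {1, 13}, {3, 13}, {13, 17}, {1, 3, 13}, {1, 13, 17}, {3, 13, 17}, {1, 3, 13, 17}


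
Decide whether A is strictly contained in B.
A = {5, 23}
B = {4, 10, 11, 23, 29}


A ⊂ B requires: A ⊆ B AND A ≠ B.
A ⊆ B? No
A ⊄ B, so A is not a proper subset.

No, A is not a proper subset of B


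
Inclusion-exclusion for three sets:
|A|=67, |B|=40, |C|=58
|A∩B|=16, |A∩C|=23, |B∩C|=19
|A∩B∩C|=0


|A∪B∪C| = |A|+|B|+|C| - |A∩B|-|A∩C|-|B∩C| + |A∩B∩C|
= 67+40+58 - 16-23-19 + 0
= 165 - 58 + 0
= 107

|A ∪ B ∪ C| = 107


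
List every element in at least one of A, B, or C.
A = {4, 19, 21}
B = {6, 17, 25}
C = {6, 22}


A ∪ B = {4, 6, 17, 19, 21, 25}
(A ∪ B) ∪ C = {4, 6, 17, 19, 21, 22, 25}

A ∪ B ∪ C = {4, 6, 17, 19, 21, 22, 25}


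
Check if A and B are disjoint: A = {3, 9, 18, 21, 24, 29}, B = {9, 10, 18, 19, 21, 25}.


Disjoint means A ∩ B = ∅.
A ∩ B = {9, 18, 21}
A ∩ B ≠ ∅, so A and B are NOT disjoint.

No, A and B are not disjoint (A ∩ B = {9, 18, 21})


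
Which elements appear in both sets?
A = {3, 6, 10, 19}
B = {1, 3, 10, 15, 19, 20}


A ∩ B = elements in both A and B
A = {3, 6, 10, 19}
B = {1, 3, 10, 15, 19, 20}
A ∩ B = {3, 10, 19}

A ∩ B = {3, 10, 19}


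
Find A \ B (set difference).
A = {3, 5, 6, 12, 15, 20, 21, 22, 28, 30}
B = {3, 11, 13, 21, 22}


A \ B = elements in A but not in B
A = {3, 5, 6, 12, 15, 20, 21, 22, 28, 30}
B = {3, 11, 13, 21, 22}
Remove from A any elements in B
A \ B = {5, 6, 12, 15, 20, 28, 30}

A \ B = {5, 6, 12, 15, 20, 28, 30}


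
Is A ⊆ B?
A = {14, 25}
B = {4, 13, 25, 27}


A ⊆ B means every element of A is in B.
Elements in A not in B: {14}
So A ⊄ B.

No, A ⊄ B


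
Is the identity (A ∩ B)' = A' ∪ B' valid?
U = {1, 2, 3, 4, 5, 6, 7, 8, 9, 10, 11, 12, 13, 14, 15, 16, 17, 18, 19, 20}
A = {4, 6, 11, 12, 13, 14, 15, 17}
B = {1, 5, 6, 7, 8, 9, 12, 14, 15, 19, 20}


LHS: A ∩ B = {6, 12, 14, 15}
(A ∩ B)' = U \ (A ∩ B) = {1, 2, 3, 4, 5, 7, 8, 9, 10, 11, 13, 16, 17, 18, 19, 20}
A' = {1, 2, 3, 5, 7, 8, 9, 10, 16, 18, 19, 20}, B' = {2, 3, 4, 10, 11, 13, 16, 17, 18}
Claimed RHS: A' ∪ B' = {1, 2, 3, 4, 5, 7, 8, 9, 10, 11, 13, 16, 17, 18, 19, 20}
Identity is VALID: LHS = RHS = {1, 2, 3, 4, 5, 7, 8, 9, 10, 11, 13, 16, 17, 18, 19, 20} ✓

Identity is valid. (A ∩ B)' = A' ∪ B' = {1, 2, 3, 4, 5, 7, 8, 9, 10, 11, 13, 16, 17, 18, 19, 20}


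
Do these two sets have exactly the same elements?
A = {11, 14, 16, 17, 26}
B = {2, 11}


Two sets are equal iff they have exactly the same elements.
A = {11, 14, 16, 17, 26}
B = {2, 11}
Differences: {2, 14, 16, 17, 26}
A ≠ B

No, A ≠ B


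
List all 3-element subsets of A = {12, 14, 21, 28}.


|A| = 4, so A has C(4,3) = 4 subsets of size 3.
Enumerate by choosing 3 elements from A at a time:
{12, 14, 21}, {12, 14, 28}, {12, 21, 28}, {14, 21, 28}

3-element subsets (4 total): {12, 14, 21}, {12, 14, 28}, {12, 21, 28}, {14, 21, 28}


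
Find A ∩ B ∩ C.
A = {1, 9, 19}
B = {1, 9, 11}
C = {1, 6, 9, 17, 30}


A ∩ B = {1, 9}
(A ∩ B) ∩ C = {1, 9}

A ∩ B ∩ C = {1, 9}


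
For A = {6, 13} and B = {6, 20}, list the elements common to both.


A ∩ B = elements in both A and B
A = {6, 13}
B = {6, 20}
A ∩ B = {6}

A ∩ B = {6}


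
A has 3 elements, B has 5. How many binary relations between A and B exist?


A relation from A to B is any subset of A × B.
|A × B| = 3 × 5 = 15
# relations = 2^|A × B| = 2^15 = 32768

Number of relations = 32768


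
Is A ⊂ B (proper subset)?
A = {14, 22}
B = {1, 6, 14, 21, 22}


A ⊂ B requires: A ⊆ B AND A ≠ B.
A ⊆ B? Yes
A = B? No
A ⊂ B: Yes (A is a proper subset of B)

Yes, A ⊂ B


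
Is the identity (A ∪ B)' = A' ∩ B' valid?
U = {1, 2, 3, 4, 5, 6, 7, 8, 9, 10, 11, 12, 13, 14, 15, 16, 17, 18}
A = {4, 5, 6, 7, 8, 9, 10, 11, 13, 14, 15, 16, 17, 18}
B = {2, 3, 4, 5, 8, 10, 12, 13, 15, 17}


LHS: A ∪ B = {2, 3, 4, 5, 6, 7, 8, 9, 10, 11, 12, 13, 14, 15, 16, 17, 18}
(A ∪ B)' = U \ (A ∪ B) = {1}
A' = {1, 2, 3, 12}, B' = {1, 6, 7, 9, 11, 14, 16, 18}
Claimed RHS: A' ∩ B' = {1}
Identity is VALID: LHS = RHS = {1} ✓

Identity is valid. (A ∪ B)' = A' ∩ B' = {1}


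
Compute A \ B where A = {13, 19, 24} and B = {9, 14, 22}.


A \ B = elements in A but not in B
A = {13, 19, 24}
B = {9, 14, 22}
Remove from A any elements in B
A \ B = {13, 19, 24}

A \ B = {13, 19, 24}


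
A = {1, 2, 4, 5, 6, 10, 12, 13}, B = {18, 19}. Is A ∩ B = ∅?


Disjoint means A ∩ B = ∅.
A ∩ B = ∅
A ∩ B = ∅, so A and B are disjoint.

Yes, A and B are disjoint


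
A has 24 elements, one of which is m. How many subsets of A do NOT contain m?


Subsets of A avoiding m are subsets of A \ {m}, which has 23 elements.
Count = 2^(n-1) = 2^23
= 8388608

Number of subsets avoiding m = 8388608


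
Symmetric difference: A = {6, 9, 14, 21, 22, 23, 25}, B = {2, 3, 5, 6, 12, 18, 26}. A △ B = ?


A △ B = (A \ B) ∪ (B \ A) = elements in exactly one of A or B
A \ B = {9, 14, 21, 22, 23, 25}
B \ A = {2, 3, 5, 12, 18, 26}
A △ B = {2, 3, 5, 9, 12, 14, 18, 21, 22, 23, 25, 26}

A △ B = {2, 3, 5, 9, 12, 14, 18, 21, 22, 23, 25, 26}


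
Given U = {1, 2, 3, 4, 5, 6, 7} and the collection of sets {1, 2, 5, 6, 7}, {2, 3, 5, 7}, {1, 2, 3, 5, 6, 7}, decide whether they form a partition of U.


A partition requires: (1) non-empty parts, (2) pairwise disjoint, (3) union = U
Parts: {1, 2, 5, 6, 7}, {2, 3, 5, 7}, {1, 2, 3, 5, 6, 7}
Union of parts: {1, 2, 3, 5, 6, 7}
U = {1, 2, 3, 4, 5, 6, 7}
All non-empty? True
Pairwise disjoint? False
Covers U? False

No, not a valid partition


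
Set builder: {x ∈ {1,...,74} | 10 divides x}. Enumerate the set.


Checking each candidate:
Condition: multiples of 10 in {1,...,74}
Result = {10, 20, 30, 40, 50, 60, 70}

{10, 20, 30, 40, 50, 60, 70}


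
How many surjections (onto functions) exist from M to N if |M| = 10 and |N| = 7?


n = |M| = 10, k = |N| = 7. Surjections via inclusion-exclusion:
S(n,k) = Σ(-1)^i × C(k,i) × (k-i)^n, i=0 to k
i=0: (-1)^0×C(7,0)×7^10 = 282475249
i=1: (-1)^1×C(7,1)×6^10 = -423263232
i=2: (-1)^2×C(7,2)×5^10 = 205078125
i=3: (-1)^3×C(7,3)×4^10 = -36700160
i=4: (-1)^4×C(7,4)×3^10 = 2066715
i=5: (-1)^5×C(7,5)×2^10 = -21504
i=6: (-1)^6×C(7,6)×1^10 = 7
i=7: (-1)^7×C(7,7)×0^10 = 0
Total = 29635200

Number of surjections = 29635200


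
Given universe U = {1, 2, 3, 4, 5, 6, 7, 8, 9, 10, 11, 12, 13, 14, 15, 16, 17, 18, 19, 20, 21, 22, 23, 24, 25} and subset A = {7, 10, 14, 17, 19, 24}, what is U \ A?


Aᶜ = U \ A = elements in U but not in A
U = {1, 2, 3, 4, 5, 6, 7, 8, 9, 10, 11, 12, 13, 14, 15, 16, 17, 18, 19, 20, 21, 22, 23, 24, 25}
A = {7, 10, 14, 17, 19, 24}
Aᶜ = {1, 2, 3, 4, 5, 6, 8, 9, 11, 12, 13, 15, 16, 18, 20, 21, 22, 23, 25}

Aᶜ = {1, 2, 3, 4, 5, 6, 8, 9, 11, 12, 13, 15, 16, 18, 20, 21, 22, 23, 25}


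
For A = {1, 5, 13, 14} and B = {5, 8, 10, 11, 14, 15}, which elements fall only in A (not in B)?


A = {1, 5, 13, 14}
B = {5, 8, 10, 11, 14, 15}
Region: only in A (not in B)
Elements: {1, 13}

Elements only in A (not in B): {1, 13}


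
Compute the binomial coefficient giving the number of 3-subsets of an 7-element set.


C(n,k) = n! / (k!(n-k)!)
C(7,3) = 7! / (3!4!)
= 35

C(7,3) = 35


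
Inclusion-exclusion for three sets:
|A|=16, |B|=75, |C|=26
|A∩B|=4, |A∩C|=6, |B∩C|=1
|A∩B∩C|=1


|A∪B∪C| = |A|+|B|+|C| - |A∩B|-|A∩C|-|B∩C| + |A∩B∩C|
= 16+75+26 - 4-6-1 + 1
= 117 - 11 + 1
= 107

|A ∪ B ∪ C| = 107


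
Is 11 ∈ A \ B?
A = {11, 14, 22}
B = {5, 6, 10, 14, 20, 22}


A = {11, 14, 22}, B = {5, 6, 10, 14, 20, 22}
A \ B = elements in A but not in B
A \ B = {11}
Checking if 11 ∈ A \ B
11 is in A \ B → True

11 ∈ A \ B


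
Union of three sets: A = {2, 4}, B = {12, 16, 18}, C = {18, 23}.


A ∪ B = {2, 4, 12, 16, 18}
(A ∪ B) ∪ C = {2, 4, 12, 16, 18, 23}

A ∪ B ∪ C = {2, 4, 12, 16, 18, 23}


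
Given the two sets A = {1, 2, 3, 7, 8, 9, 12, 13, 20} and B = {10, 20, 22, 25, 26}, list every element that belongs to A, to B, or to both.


A ∪ B = all elements in A or B (or both)
A = {1, 2, 3, 7, 8, 9, 12, 13, 20}
B = {10, 20, 22, 25, 26}
A ∪ B = {1, 2, 3, 7, 8, 9, 10, 12, 13, 20, 22, 25, 26}

A ∪ B = {1, 2, 3, 7, 8, 9, 10, 12, 13, 20, 22, 25, 26}


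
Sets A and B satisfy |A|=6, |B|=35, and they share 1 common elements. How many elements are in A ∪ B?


|A ∪ B| = |A| + |B| - |A ∩ B|
= 6 + 35 - 1
= 40

|A ∪ B| = 40


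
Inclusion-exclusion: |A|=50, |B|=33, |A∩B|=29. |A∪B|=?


|A ∪ B| = |A| + |B| - |A ∩ B|
= 50 + 33 - 29
= 54

|A ∪ B| = 54


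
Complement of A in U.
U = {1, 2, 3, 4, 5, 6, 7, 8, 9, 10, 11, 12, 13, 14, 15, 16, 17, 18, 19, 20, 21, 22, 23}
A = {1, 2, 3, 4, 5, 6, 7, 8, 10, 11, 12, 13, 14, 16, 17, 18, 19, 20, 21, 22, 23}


Aᶜ = U \ A = elements in U but not in A
U = {1, 2, 3, 4, 5, 6, 7, 8, 9, 10, 11, 12, 13, 14, 15, 16, 17, 18, 19, 20, 21, 22, 23}
A = {1, 2, 3, 4, 5, 6, 7, 8, 10, 11, 12, 13, 14, 16, 17, 18, 19, 20, 21, 22, 23}
Aᶜ = {9, 15}

Aᶜ = {9, 15}


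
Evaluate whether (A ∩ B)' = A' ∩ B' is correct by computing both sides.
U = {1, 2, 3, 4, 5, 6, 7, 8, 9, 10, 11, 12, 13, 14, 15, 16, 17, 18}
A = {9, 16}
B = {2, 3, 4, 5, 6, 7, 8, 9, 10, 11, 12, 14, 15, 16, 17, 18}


LHS: A ∩ B = {9, 16}
(A ∩ B)' = U \ (A ∩ B) = {1, 2, 3, 4, 5, 6, 7, 8, 10, 11, 12, 13, 14, 15, 17, 18}
A' = {1, 2, 3, 4, 5, 6, 7, 8, 10, 11, 12, 13, 14, 15, 17, 18}, B' = {1, 13}
Claimed RHS: A' ∩ B' = {1, 13}
Identity is INVALID: LHS = {1, 2, 3, 4, 5, 6, 7, 8, 10, 11, 12, 13, 14, 15, 17, 18} but the RHS claimed here equals {1, 13}. The correct form is (A ∩ B)' = A' ∪ B'.

Identity is invalid: (A ∩ B)' = {1, 2, 3, 4, 5, 6, 7, 8, 10, 11, 12, 13, 14, 15, 17, 18} but A' ∩ B' = {1, 13}. The correct De Morgan law is (A ∩ B)' = A' ∪ B'.


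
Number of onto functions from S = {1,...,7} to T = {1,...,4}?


n = |S| = 7, k = |T| = 4. Surjections via inclusion-exclusion:
S(n,k) = Σ(-1)^i × C(k,i) × (k-i)^n, i=0 to k
i=0: (-1)^0×C(4,0)×4^7 = 16384
i=1: (-1)^1×C(4,1)×3^7 = -8748
i=2: (-1)^2×C(4,2)×2^7 = 768
i=3: (-1)^3×C(4,3)×1^7 = -4
i=4: (-1)^4×C(4,4)×0^7 = 0
Total = 8400

Number of surjections = 8400


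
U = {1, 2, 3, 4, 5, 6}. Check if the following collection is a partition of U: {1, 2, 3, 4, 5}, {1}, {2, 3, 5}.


A partition requires: (1) non-empty parts, (2) pairwise disjoint, (3) union = U
Parts: {1, 2, 3, 4, 5}, {1}, {2, 3, 5}
Union of parts: {1, 2, 3, 4, 5}
U = {1, 2, 3, 4, 5, 6}
All non-empty? True
Pairwise disjoint? False
Covers U? False

No, not a valid partition


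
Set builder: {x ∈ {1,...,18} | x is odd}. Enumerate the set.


Checking each candidate:
Condition: odd numbers in {1,...,18}
Result = {1, 3, 5, 7, 9, 11, 13, 15, 17}

{1, 3, 5, 7, 9, 11, 13, 15, 17}


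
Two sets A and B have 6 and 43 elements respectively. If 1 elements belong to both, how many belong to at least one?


|A ∪ B| = |A| + |B| - |A ∩ B|
= 6 + 43 - 1
= 48

|A ∪ B| = 48


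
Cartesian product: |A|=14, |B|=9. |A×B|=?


|A × B| = |A| × |B|
= 14 × 9
= 126

|A × B| = 126


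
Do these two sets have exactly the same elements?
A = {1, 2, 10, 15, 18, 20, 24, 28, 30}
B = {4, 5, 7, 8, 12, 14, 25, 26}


Two sets are equal iff they have exactly the same elements.
A = {1, 2, 10, 15, 18, 20, 24, 28, 30}
B = {4, 5, 7, 8, 12, 14, 25, 26}
Differences: {1, 2, 4, 5, 7, 8, 10, 12, 14, 15, 18, 20, 24, 25, 26, 28, 30}
A ≠ B

No, A ≠ B


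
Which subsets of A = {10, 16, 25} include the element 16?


A subset of A contains 16 iff the remaining 2 elements form any subset of A \ {16}.
Count: 2^(n-1) = 2^2 = 4
Subsets containing 16: {16}, {10, 16}, {16, 25}, {10, 16, 25}

Subsets containing 16 (4 total): {16}, {10, 16}, {16, 25}, {10, 16, 25}


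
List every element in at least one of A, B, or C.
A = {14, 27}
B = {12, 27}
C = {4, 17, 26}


A ∪ B = {12, 14, 27}
(A ∪ B) ∪ C = {4, 12, 14, 17, 26, 27}

A ∪ B ∪ C = {4, 12, 14, 17, 26, 27}


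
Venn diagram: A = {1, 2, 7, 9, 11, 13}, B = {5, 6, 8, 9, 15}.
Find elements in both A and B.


A = {1, 2, 7, 9, 11, 13}
B = {5, 6, 8, 9, 15}
Region: in both A and B
Elements: {9}

Elements in both A and B: {9}


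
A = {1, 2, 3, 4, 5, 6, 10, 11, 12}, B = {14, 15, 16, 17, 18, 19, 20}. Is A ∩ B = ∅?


Disjoint means A ∩ B = ∅.
A ∩ B = ∅
A ∩ B = ∅, so A and B are disjoint.

Yes, A and B are disjoint


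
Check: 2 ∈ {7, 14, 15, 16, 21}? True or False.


A = {7, 14, 15, 16, 21}
Checking if 2 is in A
2 is not in A → False

2 ∉ A


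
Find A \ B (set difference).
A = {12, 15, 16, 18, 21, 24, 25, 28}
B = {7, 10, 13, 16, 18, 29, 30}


A \ B = elements in A but not in B
A = {12, 15, 16, 18, 21, 24, 25, 28}
B = {7, 10, 13, 16, 18, 29, 30}
Remove from A any elements in B
A \ B = {12, 15, 21, 24, 25, 28}

A \ B = {12, 15, 21, 24, 25, 28}


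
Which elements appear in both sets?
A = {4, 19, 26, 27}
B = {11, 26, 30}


A ∩ B = elements in both A and B
A = {4, 19, 26, 27}
B = {11, 26, 30}
A ∩ B = {26}

A ∩ B = {26}


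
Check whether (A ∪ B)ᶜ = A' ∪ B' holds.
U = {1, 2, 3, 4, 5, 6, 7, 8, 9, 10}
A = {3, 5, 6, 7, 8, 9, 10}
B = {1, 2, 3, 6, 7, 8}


LHS: A ∪ B = {1, 2, 3, 5, 6, 7, 8, 9, 10}
(A ∪ B)' = U \ (A ∪ B) = {4}
A' = {1, 2, 4}, B' = {4, 5, 9, 10}
Claimed RHS: A' ∪ B' = {1, 2, 4, 5, 9, 10}
Identity is INVALID: LHS = {4} but the RHS claimed here equals {1, 2, 4, 5, 9, 10}. The correct form is (A ∪ B)' = A' ∩ B'.

Identity is invalid: (A ∪ B)' = {4} but A' ∪ B' = {1, 2, 4, 5, 9, 10}. The correct De Morgan law is (A ∪ B)' = A' ∩ B'.


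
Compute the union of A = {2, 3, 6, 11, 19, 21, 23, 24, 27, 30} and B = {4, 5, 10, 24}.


A ∪ B = all elements in A or B (or both)
A = {2, 3, 6, 11, 19, 21, 23, 24, 27, 30}
B = {4, 5, 10, 24}
A ∪ B = {2, 3, 4, 5, 6, 10, 11, 19, 21, 23, 24, 27, 30}

A ∪ B = {2, 3, 4, 5, 6, 10, 11, 19, 21, 23, 24, 27, 30}


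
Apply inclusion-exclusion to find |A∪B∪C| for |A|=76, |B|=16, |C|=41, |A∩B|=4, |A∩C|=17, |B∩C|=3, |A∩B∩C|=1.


|A∪B∪C| = |A|+|B|+|C| - |A∩B|-|A∩C|-|B∩C| + |A∩B∩C|
= 76+16+41 - 4-17-3 + 1
= 133 - 24 + 1
= 110

|A ∪ B ∪ C| = 110


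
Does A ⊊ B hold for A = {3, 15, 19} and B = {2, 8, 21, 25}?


A ⊂ B requires: A ⊆ B AND A ≠ B.
A ⊆ B? No
A ⊄ B, so A is not a proper subset.

No, A is not a proper subset of B


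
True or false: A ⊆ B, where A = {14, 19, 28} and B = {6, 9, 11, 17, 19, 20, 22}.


A ⊆ B means every element of A is in B.
Elements in A not in B: {14, 28}
So A ⊄ B.

No, A ⊄ B


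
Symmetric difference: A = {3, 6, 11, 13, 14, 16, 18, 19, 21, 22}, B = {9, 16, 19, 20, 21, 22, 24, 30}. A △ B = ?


A △ B = (A \ B) ∪ (B \ A) = elements in exactly one of A or B
A \ B = {3, 6, 11, 13, 14, 18}
B \ A = {9, 20, 24, 30}
A △ B = {3, 6, 9, 11, 13, 14, 18, 20, 24, 30}

A △ B = {3, 6, 9, 11, 13, 14, 18, 20, 24, 30}


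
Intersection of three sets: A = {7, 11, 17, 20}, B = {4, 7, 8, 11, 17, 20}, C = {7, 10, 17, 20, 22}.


A ∩ B = {7, 11, 17, 20}
(A ∩ B) ∩ C = {7, 17, 20}

A ∩ B ∩ C = {7, 17, 20}


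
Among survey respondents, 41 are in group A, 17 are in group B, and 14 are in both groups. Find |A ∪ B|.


|A ∪ B| = |A| + |B| - |A ∩ B|
= 41 + 17 - 14
= 44

|A ∪ B| = 44


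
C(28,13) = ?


C(n,k) = n! / (k!(n-k)!)
C(28,13) = 28! / (13!15!)
= 37442160

C(28,13) = 37442160


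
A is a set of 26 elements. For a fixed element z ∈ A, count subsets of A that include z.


Subsets of A containing z correspond to subsets of A \ {z}, which has 25 elements.
Count = 2^(n-1) = 2^25
= 33554432

Number of subsets containing z = 33554432


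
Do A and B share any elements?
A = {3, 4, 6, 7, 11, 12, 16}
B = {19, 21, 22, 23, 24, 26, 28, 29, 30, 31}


Disjoint means A ∩ B = ∅.
A ∩ B = ∅
A ∩ B = ∅, so A and B are disjoint.

No — A and B share no elements (A ∩ B = ∅), so they are disjoint


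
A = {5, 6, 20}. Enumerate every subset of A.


|A| = 3, so |P(A)| = 2^3 = 8
Enumerate subsets by cardinality (0 to 3):
∅, {5}, {6}, {20}, {5, 6}, {5, 20}, {6, 20}, {5, 6, 20}

P(A) has 8 subsets: ∅, {5}, {6}, {20}, {5, 6}, {5, 20}, {6, 20}, {5, 6, 20}


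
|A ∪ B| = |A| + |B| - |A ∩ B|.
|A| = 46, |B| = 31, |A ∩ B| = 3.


|A ∪ B| = |A| + |B| - |A ∩ B|
= 46 + 31 - 3
= 74

|A ∪ B| = 74


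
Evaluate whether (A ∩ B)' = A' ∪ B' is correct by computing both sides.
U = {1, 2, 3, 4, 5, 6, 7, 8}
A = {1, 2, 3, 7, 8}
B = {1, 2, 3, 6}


LHS: A ∩ B = {1, 2, 3}
(A ∩ B)' = U \ (A ∩ B) = {4, 5, 6, 7, 8}
A' = {4, 5, 6}, B' = {4, 5, 7, 8}
Claimed RHS: A' ∪ B' = {4, 5, 6, 7, 8}
Identity is VALID: LHS = RHS = {4, 5, 6, 7, 8} ✓

Identity is valid. (A ∩ B)' = A' ∪ B' = {4, 5, 6, 7, 8}


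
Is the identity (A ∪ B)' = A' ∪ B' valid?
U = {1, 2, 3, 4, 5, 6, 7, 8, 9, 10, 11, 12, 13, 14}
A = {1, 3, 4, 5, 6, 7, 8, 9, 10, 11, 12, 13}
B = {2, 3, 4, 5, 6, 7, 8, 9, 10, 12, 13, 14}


LHS: A ∪ B = {1, 2, 3, 4, 5, 6, 7, 8, 9, 10, 11, 12, 13, 14}
(A ∪ B)' = U \ (A ∪ B) = ∅
A' = {2, 14}, B' = {1, 11}
Claimed RHS: A' ∪ B' = {1, 2, 11, 14}
Identity is INVALID: LHS = ∅ but the RHS claimed here equals {1, 2, 11, 14}. The correct form is (A ∪ B)' = A' ∩ B'.

Identity is invalid: (A ∪ B)' = ∅ but A' ∪ B' = {1, 2, 11, 14}. The correct De Morgan law is (A ∪ B)' = A' ∩ B'.


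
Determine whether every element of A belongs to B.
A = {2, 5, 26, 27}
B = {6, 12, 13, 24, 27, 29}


A ⊆ B means every element of A is in B.
Elements in A not in B: {2, 5, 26}
So A ⊄ B.

No, A ⊄ B


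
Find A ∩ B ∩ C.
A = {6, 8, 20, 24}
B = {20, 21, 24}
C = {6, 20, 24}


A ∩ B = {20, 24}
(A ∩ B) ∩ C = {20, 24}

A ∩ B ∩ C = {20, 24}


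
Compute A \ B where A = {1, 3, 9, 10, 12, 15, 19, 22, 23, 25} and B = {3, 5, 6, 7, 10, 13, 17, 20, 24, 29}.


A \ B = elements in A but not in B
A = {1, 3, 9, 10, 12, 15, 19, 22, 23, 25}
B = {3, 5, 6, 7, 10, 13, 17, 20, 24, 29}
Remove from A any elements in B
A \ B = {1, 9, 12, 15, 19, 22, 23, 25}

A \ B = {1, 9, 12, 15, 19, 22, 23, 25}


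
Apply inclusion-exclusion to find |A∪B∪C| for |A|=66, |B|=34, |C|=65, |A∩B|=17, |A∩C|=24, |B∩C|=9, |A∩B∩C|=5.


|A∪B∪C| = |A|+|B|+|C| - |A∩B|-|A∩C|-|B∩C| + |A∩B∩C|
= 66+34+65 - 17-24-9 + 5
= 165 - 50 + 5
= 120

|A ∪ B ∪ C| = 120


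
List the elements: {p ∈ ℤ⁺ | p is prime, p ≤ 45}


Checking each candidate:
Condition: primes ≤ 45
Result = {2, 3, 5, 7, 11, 13, 17, 19, 23, 29, 31, 37, 41, 43}

{2, 3, 5, 7, 11, 13, 17, 19, 23, 29, 31, 37, 41, 43}


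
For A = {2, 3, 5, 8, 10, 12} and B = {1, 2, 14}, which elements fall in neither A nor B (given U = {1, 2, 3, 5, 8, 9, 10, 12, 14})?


A = {2, 3, 5, 8, 10, 12}
B = {1, 2, 14}
Region: in neither A nor B (given U = {1, 2, 3, 5, 8, 9, 10, 12, 14})
Elements: {9}

Elements in neither A nor B (given U = {1, 2, 3, 5, 8, 9, 10, 12, 14}): {9}


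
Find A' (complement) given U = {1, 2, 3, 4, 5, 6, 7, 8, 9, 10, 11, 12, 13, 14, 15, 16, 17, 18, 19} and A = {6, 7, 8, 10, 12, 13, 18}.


Aᶜ = U \ A = elements in U but not in A
U = {1, 2, 3, 4, 5, 6, 7, 8, 9, 10, 11, 12, 13, 14, 15, 16, 17, 18, 19}
A = {6, 7, 8, 10, 12, 13, 18}
Aᶜ = {1, 2, 3, 4, 5, 9, 11, 14, 15, 16, 17, 19}

Aᶜ = {1, 2, 3, 4, 5, 9, 11, 14, 15, 16, 17, 19}


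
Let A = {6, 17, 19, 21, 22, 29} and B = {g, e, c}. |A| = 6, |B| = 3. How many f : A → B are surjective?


n = |A| = 6, k = |B| = 3. Surjections via inclusion-exclusion:
S(n,k) = Σ(-1)^i × C(k,i) × (k-i)^n, i=0 to k
i=0: (-1)^0×C(3,0)×3^6 = 729
i=1: (-1)^1×C(3,1)×2^6 = -192
i=2: (-1)^2×C(3,2)×1^6 = 3
i=3: (-1)^3×C(3,3)×0^6 = 0
Total = 540

Number of surjections = 540


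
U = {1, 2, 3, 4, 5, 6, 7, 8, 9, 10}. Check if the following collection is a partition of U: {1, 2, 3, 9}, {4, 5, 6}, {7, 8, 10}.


A partition requires: (1) non-empty parts, (2) pairwise disjoint, (3) union = U
Parts: {1, 2, 3, 9}, {4, 5, 6}, {7, 8, 10}
Union of parts: {1, 2, 3, 4, 5, 6, 7, 8, 9, 10}
U = {1, 2, 3, 4, 5, 6, 7, 8, 9, 10}
All non-empty? True
Pairwise disjoint? True
Covers U? True

Yes, valid partition


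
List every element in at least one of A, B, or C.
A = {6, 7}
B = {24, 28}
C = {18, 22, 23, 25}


A ∪ B = {6, 7, 24, 28}
(A ∪ B) ∪ C = {6, 7, 18, 22, 23, 24, 25, 28}

A ∪ B ∪ C = {6, 7, 18, 22, 23, 24, 25, 28}


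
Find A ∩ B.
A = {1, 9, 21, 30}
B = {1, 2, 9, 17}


A ∩ B = elements in both A and B
A = {1, 9, 21, 30}
B = {1, 2, 9, 17}
A ∩ B = {1, 9}

A ∩ B = {1, 9}


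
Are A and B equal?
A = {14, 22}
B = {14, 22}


Two sets are equal iff they have exactly the same elements.
A = {14, 22}
B = {14, 22}
Same elements → A = B

Yes, A = B


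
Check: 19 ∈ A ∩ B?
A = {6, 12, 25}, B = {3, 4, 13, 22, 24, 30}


A = {6, 12, 25}, B = {3, 4, 13, 22, 24, 30}
A ∩ B = elements in both A and B
A ∩ B = ∅
Checking if 19 ∈ A ∩ B
19 is not in A ∩ B → False

19 ∉ A ∩ B


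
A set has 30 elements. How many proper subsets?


Total subsets = 2^n = 2^30 = 1073741824
Proper subsets exclude the set itself: 2^n - 1
= 1073741824 - 1
= 1073741823

Number of proper subsets = 1073741823


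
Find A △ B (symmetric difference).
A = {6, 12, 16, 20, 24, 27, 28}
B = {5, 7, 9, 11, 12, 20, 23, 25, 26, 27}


A △ B = (A \ B) ∪ (B \ A) = elements in exactly one of A or B
A \ B = {6, 16, 24, 28}
B \ A = {5, 7, 9, 11, 23, 25, 26}
A △ B = {5, 6, 7, 9, 11, 16, 23, 24, 25, 26, 28}

A △ B = {5, 6, 7, 9, 11, 16, 23, 24, 25, 26, 28}


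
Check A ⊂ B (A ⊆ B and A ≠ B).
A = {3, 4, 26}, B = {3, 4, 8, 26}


A ⊂ B requires: A ⊆ B AND A ≠ B.
A ⊆ B? Yes
A = B? No
A ⊂ B: Yes (A is a proper subset of B)

Yes, A ⊂ B


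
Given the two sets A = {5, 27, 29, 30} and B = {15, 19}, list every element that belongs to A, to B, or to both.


A ∪ B = all elements in A or B (or both)
A = {5, 27, 29, 30}
B = {15, 19}
A ∪ B = {5, 15, 19, 27, 29, 30}

A ∪ B = {5, 15, 19, 27, 29, 30}


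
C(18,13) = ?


C(n,k) = n! / (k!(n-k)!)
C(18,13) = 18! / (13!5!)
= 8568

C(18,13) = 8568


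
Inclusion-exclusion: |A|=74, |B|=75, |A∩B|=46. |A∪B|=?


|A ∪ B| = |A| + |B| - |A ∩ B|
= 74 + 75 - 46
= 103

|A ∪ B| = 103


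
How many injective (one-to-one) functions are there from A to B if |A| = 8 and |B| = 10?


An injection sends each of |A| = 8 inputs to a distinct output in B.
# injections = |B|·(|B|-1)·…·(|B|-|A|+1) = 10! / (10 - 8)!
= 10 × 9 × 8 × 7 × 6 × 5 × 4 × 3
= 1814400

Number of injections = 1814400


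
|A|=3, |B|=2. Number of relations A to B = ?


A relation from A to B is any subset of A × B.
|A × B| = 3 × 2 = 6
# relations = 2^|A × B| = 2^6 = 64

Number of relations = 64


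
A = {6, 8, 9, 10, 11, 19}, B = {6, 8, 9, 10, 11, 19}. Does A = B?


Two sets are equal iff they have exactly the same elements.
A = {6, 8, 9, 10, 11, 19}
B = {6, 8, 9, 10, 11, 19}
Same elements → A = B

Yes, A = B


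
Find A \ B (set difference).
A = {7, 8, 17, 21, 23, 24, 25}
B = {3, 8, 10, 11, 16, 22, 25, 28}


A \ B = elements in A but not in B
A = {7, 8, 17, 21, 23, 24, 25}
B = {3, 8, 10, 11, 16, 22, 25, 28}
Remove from A any elements in B
A \ B = {7, 17, 21, 23, 24}

A \ B = {7, 17, 21, 23, 24}


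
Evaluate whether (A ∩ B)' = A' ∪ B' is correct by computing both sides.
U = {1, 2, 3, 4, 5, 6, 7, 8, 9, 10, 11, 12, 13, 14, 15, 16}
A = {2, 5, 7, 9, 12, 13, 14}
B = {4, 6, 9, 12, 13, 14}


LHS: A ∩ B = {9, 12, 13, 14}
(A ∩ B)' = U \ (A ∩ B) = {1, 2, 3, 4, 5, 6, 7, 8, 10, 11, 15, 16}
A' = {1, 3, 4, 6, 8, 10, 11, 15, 16}, B' = {1, 2, 3, 5, 7, 8, 10, 11, 15, 16}
Claimed RHS: A' ∪ B' = {1, 2, 3, 4, 5, 6, 7, 8, 10, 11, 15, 16}
Identity is VALID: LHS = RHS = {1, 2, 3, 4, 5, 6, 7, 8, 10, 11, 15, 16} ✓

Identity is valid. (A ∩ B)' = A' ∪ B' = {1, 2, 3, 4, 5, 6, 7, 8, 10, 11, 15, 16}


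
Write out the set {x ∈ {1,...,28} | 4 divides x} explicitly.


Checking each candidate:
Condition: multiples of 4 in {1,...,28}
Result = {4, 8, 12, 16, 20, 24, 28}

{4, 8, 12, 16, 20, 24, 28}


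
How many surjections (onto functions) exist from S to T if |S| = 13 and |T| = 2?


n = |S| = 13, k = |T| = 2. Surjections via inclusion-exclusion:
S(n,k) = Σ(-1)^i × C(k,i) × (k-i)^n, i=0 to k
i=0: (-1)^0×C(2,0)×2^13 = 8192
i=1: (-1)^1×C(2,1)×1^13 = -2
i=2: (-1)^2×C(2,2)×0^13 = 0
Total = 8190

Number of surjections = 8190


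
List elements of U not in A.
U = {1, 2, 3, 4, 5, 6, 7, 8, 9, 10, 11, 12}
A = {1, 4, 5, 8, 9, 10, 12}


Aᶜ = U \ A = elements in U but not in A
U = {1, 2, 3, 4, 5, 6, 7, 8, 9, 10, 11, 12}
A = {1, 4, 5, 8, 9, 10, 12}
Aᶜ = {2, 3, 6, 7, 11}

Aᶜ = {2, 3, 6, 7, 11}


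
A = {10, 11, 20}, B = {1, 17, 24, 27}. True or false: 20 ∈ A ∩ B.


A = {10, 11, 20}, B = {1, 17, 24, 27}
A ∩ B = elements in both A and B
A ∩ B = ∅
Checking if 20 ∈ A ∩ B
20 is not in A ∩ B → False

20 ∉ A ∩ B


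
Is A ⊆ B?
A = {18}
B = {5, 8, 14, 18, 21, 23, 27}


A ⊆ B means every element of A is in B.
All elements of A are in B.
So A ⊆ B.

Yes, A ⊆ B


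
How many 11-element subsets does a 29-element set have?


C(n,k) = n! / (k!(n-k)!)
C(29,11) = 29! / (11!18!)
= 34597290

C(29,11) = 34597290


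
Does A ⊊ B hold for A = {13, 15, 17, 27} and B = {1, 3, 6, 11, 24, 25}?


A ⊂ B requires: A ⊆ B AND A ≠ B.
A ⊆ B? No
A ⊄ B, so A is not a proper subset.

No, A is not a proper subset of B


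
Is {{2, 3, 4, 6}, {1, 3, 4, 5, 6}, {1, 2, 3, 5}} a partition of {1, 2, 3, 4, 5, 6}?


A partition requires: (1) non-empty parts, (2) pairwise disjoint, (3) union = U
Parts: {2, 3, 4, 6}, {1, 3, 4, 5, 6}, {1, 2, 3, 5}
Union of parts: {1, 2, 3, 4, 5, 6}
U = {1, 2, 3, 4, 5, 6}
All non-empty? True
Pairwise disjoint? False
Covers U? True

No, not a valid partition


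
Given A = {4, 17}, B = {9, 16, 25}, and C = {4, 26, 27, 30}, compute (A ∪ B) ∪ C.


A ∪ B = {4, 9, 16, 17, 25}
(A ∪ B) ∪ C = {4, 9, 16, 17, 25, 26, 27, 30}

A ∪ B ∪ C = {4, 9, 16, 17, 25, 26, 27, 30}
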